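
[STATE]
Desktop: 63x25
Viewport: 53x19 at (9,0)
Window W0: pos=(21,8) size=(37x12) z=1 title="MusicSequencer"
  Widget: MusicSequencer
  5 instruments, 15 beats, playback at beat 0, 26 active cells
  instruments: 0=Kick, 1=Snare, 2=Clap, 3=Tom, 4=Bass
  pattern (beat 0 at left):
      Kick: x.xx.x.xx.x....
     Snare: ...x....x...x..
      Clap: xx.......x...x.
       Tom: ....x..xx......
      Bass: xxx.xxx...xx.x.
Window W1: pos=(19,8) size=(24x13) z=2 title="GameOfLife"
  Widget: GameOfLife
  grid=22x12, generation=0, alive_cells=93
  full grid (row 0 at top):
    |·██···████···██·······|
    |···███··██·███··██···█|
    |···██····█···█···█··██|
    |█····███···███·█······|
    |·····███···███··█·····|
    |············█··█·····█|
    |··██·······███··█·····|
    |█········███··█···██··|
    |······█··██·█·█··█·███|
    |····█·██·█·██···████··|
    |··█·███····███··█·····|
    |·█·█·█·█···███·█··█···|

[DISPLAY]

                                                     
                                                     
                                                     
                                                     
                                                     
                                                     
                                                     
                                                     
          ┏━━━━━━━━━━━━━━━━━━━━━━┓━━━━━━━━━━━━━━┓    
          ┃ GameOfLife           ┃              ┃    
          ┠──────────────────────┨──────────────┨    
          ┃Gen: 0                ┃              ┃    
          ┃···██····█···█···█··██┃              ┃    
          ┃█····███···███·█······┃              ┃    
          ┃·····███···███··█·····┃              ┃    
          ┃············█··█·····█┃              ┃    
          ┃··██·······███··█·····┃              ┃    
          ┃█········███··█···██··┃              ┃    
          ┃······█··██·█·█··█·███┃              ┃    


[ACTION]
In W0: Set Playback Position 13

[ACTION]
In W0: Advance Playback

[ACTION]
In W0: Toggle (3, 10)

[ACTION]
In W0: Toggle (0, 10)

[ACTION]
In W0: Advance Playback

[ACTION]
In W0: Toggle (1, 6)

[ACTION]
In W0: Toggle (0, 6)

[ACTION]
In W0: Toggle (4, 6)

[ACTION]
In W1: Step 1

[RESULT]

                                                     
                                                     
                                                     
                                                     
                                                     
                                                     
                                                     
                                                     
          ┏━━━━━━━━━━━━━━━━━━━━━━┓━━━━━━━━━━━━━━┓    
          ┃ GameOfLife           ┃              ┃    
          ┠──────────────────────┨──────────────┨    
          ┃Gen: 1                ┃              ┃    
          ┃···█···█·█·······█··██┃              ┃    
          ┃·······██·██····█·····┃              ┃    
          ┃·····█·█·······██·····┃              ┃    
          ┃······█·······███·····┃              ┃    
          ┃·············███······┃              ┃    
          ┃·········█····██·███··┃              ┃    
          ┃·····███····█··██·····┃              ┃    


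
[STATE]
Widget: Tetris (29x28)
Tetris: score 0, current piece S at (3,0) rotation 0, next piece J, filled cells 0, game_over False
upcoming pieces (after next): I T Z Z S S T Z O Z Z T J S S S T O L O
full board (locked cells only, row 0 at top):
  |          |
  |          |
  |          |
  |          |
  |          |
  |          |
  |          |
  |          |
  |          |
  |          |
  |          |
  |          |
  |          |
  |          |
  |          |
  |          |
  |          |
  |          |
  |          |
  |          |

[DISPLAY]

    ░░    │Next:             
   ░░     │█                 
          │███               
          │                  
          │                  
          │                  
          │Score:            
          │0                 
          │                  
          │                  
          │                  
          │                  
          │                  
          │                  
          │                  
          │                  
          │                  
          │                  
          │                  
          │                  
          │                  
          │                  
          │                  
          │                  
          │                  
          │                  
          │                  
          │                  


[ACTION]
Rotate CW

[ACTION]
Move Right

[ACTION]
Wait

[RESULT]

          │Next:             
    ░     │█                 
    ░░    │███               
     ░    │                  
          │                  
          │                  
          │Score:            
          │0                 
          │                  
          │                  
          │                  
          │                  
          │                  
          │                  
          │                  
          │                  
          │                  
          │                  
          │                  
          │                  
          │                  
          │                  
          │                  
          │                  
          │                  
          │                  
          │                  
          │                  


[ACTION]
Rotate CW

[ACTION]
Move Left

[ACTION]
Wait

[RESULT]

          │Next:             
          │█                 
    ░░    │███               
   ░░     │                  
          │                  
          │                  
          │Score:            
          │0                 
          │                  
          │                  
          │                  
          │                  
          │                  
          │                  
          │                  
          │                  
          │                  
          │                  
          │                  
          │                  
          │                  
          │                  
          │                  
          │                  
          │                  
          │                  
          │                  
          │                  


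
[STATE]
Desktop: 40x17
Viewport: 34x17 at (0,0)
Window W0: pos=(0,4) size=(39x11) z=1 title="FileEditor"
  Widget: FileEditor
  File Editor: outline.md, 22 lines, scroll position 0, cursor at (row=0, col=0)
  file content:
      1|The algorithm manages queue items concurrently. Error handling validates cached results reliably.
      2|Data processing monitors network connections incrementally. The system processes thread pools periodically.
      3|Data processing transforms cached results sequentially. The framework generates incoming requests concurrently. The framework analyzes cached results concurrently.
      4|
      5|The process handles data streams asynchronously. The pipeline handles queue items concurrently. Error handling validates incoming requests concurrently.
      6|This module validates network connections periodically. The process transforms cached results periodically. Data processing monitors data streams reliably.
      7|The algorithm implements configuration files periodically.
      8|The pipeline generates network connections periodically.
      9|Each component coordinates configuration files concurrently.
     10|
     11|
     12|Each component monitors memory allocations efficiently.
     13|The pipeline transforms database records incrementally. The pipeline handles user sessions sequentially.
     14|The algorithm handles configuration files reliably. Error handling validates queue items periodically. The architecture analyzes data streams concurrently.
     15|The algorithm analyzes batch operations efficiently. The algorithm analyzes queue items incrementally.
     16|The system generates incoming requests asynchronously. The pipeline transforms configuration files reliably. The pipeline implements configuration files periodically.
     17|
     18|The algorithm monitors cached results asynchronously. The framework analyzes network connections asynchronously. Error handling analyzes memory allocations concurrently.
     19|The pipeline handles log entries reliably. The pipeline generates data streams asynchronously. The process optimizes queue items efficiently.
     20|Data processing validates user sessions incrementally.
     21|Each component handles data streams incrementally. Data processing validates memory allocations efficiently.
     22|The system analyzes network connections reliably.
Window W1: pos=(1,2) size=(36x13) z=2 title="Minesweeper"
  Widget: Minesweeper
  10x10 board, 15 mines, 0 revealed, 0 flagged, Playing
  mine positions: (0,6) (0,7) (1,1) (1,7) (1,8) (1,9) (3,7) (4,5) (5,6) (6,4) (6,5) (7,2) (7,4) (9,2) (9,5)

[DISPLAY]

                                  
                                  
 ┏━━━━━━━━━━━━━━━━━━━━━━━━━━━━━━━━
 ┃ Minesweeper                    
┏┠────────────────────────────────
┃┃■■■■■■■■■■                      
┠┃■■■■■■■■■■                      
┃┃■■■■■■■■■■                      
┃┃■■■■■■■■■■                      
┃┃■■■■■■■■■■                      
┃┃■■■■■■■■■■                      
┃┃■■■■■■■■■■                      
┃┃■■■■■■■■■■                      
┃┃■■■■■■■■■■                      
┗┗━━━━━━━━━━━━━━━━━━━━━━━━━━━━━━━━
                                  
                                  


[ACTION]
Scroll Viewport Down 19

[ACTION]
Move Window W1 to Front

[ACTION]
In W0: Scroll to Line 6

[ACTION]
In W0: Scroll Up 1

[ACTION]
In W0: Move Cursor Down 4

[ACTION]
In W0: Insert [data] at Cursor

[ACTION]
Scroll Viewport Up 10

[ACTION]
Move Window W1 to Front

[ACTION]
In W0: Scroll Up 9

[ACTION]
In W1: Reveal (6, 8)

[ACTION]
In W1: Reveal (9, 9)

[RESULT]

                                  
                                  
 ┏━━━━━━━━━━━━━━━━━━━━━━━━━━━━━━━━
 ┃ Minesweeper                    
┏┠────────────────────────────────
┃┃■■■■■■■■■■                      
┠┃■■■■■■■■■■                      
┃┃■■■■■■■■42                      
┃┃■■■■■■■■1                       
┃┃■■■■■■■21                       
┃┃■■■■■■■1                        
┃┃■■■■■■21                        
┃┃■■■■■■1                         
┃┃■■■■■■1                         
┗┗━━━━━━━━━━━━━━━━━━━━━━━━━━━━━━━━
                                  
                                  


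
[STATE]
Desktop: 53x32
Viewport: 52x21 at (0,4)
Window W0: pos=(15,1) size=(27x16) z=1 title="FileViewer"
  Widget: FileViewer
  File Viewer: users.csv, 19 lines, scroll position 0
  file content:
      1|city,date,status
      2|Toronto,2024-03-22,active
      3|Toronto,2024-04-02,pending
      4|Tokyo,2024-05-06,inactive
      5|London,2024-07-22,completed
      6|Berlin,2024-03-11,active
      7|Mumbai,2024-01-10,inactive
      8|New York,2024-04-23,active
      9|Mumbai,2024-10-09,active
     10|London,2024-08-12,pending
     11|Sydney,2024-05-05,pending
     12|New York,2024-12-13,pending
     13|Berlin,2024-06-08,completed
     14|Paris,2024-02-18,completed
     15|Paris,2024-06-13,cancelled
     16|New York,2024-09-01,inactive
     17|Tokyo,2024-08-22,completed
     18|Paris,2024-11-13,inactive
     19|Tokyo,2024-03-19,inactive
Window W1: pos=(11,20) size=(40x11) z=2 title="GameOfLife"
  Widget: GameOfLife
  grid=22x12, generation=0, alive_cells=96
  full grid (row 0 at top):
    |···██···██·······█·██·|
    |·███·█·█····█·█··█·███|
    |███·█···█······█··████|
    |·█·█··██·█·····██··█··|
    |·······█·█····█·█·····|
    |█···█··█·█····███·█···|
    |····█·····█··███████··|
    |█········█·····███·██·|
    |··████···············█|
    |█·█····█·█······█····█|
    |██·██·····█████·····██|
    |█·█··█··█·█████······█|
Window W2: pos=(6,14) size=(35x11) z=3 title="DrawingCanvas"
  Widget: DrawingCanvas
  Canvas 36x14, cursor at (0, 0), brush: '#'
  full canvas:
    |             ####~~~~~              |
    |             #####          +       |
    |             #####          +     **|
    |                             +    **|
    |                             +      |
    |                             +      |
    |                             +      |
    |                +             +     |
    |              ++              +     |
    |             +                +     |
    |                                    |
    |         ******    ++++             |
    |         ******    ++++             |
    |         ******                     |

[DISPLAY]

               ┃city,date,status        ▲┃          
               ┃Toronto,2024-03-22,activ█┃          
               ┃Toronto,2024-04-02,pendi░┃          
               ┃Tokyo,2024-05-06,inactiv░┃          
               ┃London,2024-07-22,comple░┃          
               ┃Berlin,2024-03-11,active░┃          
               ┃Mumbai,2024-01-10,inacti░┃          
               ┃New York,2024-04-23,acti░┃          
               ┃Mumbai,2024-10-09,active░┃          
               ┃London,2024-08-12,pendin░┃          
      ┏━━━━━━━━━━━━━━━━━━━━━━━━━━━━━━━━━┓┃          
      ┃ DrawingCanvas                   ┃┃          
      ┠─────────────────────────────────┨┛          
      ┃+            ####~~~~~           ┃           
      ┃             #####          +    ┃           
      ┃             #####          +    ┃           
      ┃                             +   ┃━━━━━━━━━┓ 
      ┃                             +   ┃         ┃ 
      ┃                             +   ┃─────────┨ 
      ┃                             +   ┃         ┃ 
      ┗━━━━━━━━━━━━━━━━━━━━━━━━━━━━━━━━━┛         ┃ 


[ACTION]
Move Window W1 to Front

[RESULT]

               ┃city,date,status        ▲┃          
               ┃Toronto,2024-03-22,activ█┃          
               ┃Toronto,2024-04-02,pendi░┃          
               ┃Tokyo,2024-05-06,inactiv░┃          
               ┃London,2024-07-22,comple░┃          
               ┃Berlin,2024-03-11,active░┃          
               ┃Mumbai,2024-01-10,inacti░┃          
               ┃New York,2024-04-23,acti░┃          
               ┃Mumbai,2024-10-09,active░┃          
               ┃London,2024-08-12,pendin░┃          
      ┏━━━━━━━━━━━━━━━━━━━━━━━━━━━━━━━━━┓┃          
      ┃ DrawingCanvas                   ┃┃          
      ┠─────────────────────────────────┨┛          
      ┃+            ####~~~~~           ┃           
      ┃             #####          +    ┃           
      ┃             #####          +    ┃           
      ┃    ┏━━━━━━━━━━━━━━━━━━━━━━━━━━━━━━━━━━━━━━┓ 
      ┃    ┃ GameOfLife                           ┃ 
      ┃    ┠──────────────────────────────────────┨ 
      ┃    ┃Gen: 0                                ┃ 
      ┗━━━━┃·█·█··██·█·····██··█··                ┃ 


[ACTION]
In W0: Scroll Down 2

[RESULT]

               ┃Toronto,2024-04-02,pendi▲┃          
               ┃Tokyo,2024-05-06,inactiv░┃          
               ┃London,2024-07-22,comple░┃          
               ┃Berlin,2024-03-11,active█┃          
               ┃Mumbai,2024-01-10,inacti░┃          
               ┃New York,2024-04-23,acti░┃          
               ┃Mumbai,2024-10-09,active░┃          
               ┃London,2024-08-12,pendin░┃          
               ┃Sydney,2024-05-05,pendin░┃          
               ┃New York,2024-12-13,pend░┃          
      ┏━━━━━━━━━━━━━━━━━━━━━━━━━━━━━━━━━┓┃          
      ┃ DrawingCanvas                   ┃┃          
      ┠─────────────────────────────────┨┛          
      ┃+            ####~~~~~           ┃           
      ┃             #####          +    ┃           
      ┃             #####          +    ┃           
      ┃    ┏━━━━━━━━━━━━━━━━━━━━━━━━━━━━━━━━━━━━━━┓ 
      ┃    ┃ GameOfLife                           ┃ 
      ┃    ┠──────────────────────────────────────┨ 
      ┃    ┃Gen: 0                                ┃ 
      ┗━━━━┃·█·█··██·█·····██··█··                ┃ 


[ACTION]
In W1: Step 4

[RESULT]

               ┃Toronto,2024-04-02,pendi▲┃          
               ┃Tokyo,2024-05-06,inactiv░┃          
               ┃London,2024-07-22,comple░┃          
               ┃Berlin,2024-03-11,active█┃          
               ┃Mumbai,2024-01-10,inacti░┃          
               ┃New York,2024-04-23,acti░┃          
               ┃Mumbai,2024-10-09,active░┃          
               ┃London,2024-08-12,pendin░┃          
               ┃Sydney,2024-05-05,pendin░┃          
               ┃New York,2024-12-13,pend░┃          
      ┏━━━━━━━━━━━━━━━━━━━━━━━━━━━━━━━━━┓┃          
      ┃ DrawingCanvas                   ┃┃          
      ┠─────────────────────────────────┨┛          
      ┃+            ####~~~~~           ┃           
      ┃             #####          +    ┃           
      ┃             #####          +    ┃           
      ┃    ┏━━━━━━━━━━━━━━━━━━━━━━━━━━━━━━━━━━━━━━┓ 
      ┃    ┃ GameOfLife                           ┃ 
      ┃    ┠──────────────────────────────────────┨ 
      ┃    ┃Gen: 4                                ┃ 
      ┗━━━━┃███····█··█···········                ┃ 


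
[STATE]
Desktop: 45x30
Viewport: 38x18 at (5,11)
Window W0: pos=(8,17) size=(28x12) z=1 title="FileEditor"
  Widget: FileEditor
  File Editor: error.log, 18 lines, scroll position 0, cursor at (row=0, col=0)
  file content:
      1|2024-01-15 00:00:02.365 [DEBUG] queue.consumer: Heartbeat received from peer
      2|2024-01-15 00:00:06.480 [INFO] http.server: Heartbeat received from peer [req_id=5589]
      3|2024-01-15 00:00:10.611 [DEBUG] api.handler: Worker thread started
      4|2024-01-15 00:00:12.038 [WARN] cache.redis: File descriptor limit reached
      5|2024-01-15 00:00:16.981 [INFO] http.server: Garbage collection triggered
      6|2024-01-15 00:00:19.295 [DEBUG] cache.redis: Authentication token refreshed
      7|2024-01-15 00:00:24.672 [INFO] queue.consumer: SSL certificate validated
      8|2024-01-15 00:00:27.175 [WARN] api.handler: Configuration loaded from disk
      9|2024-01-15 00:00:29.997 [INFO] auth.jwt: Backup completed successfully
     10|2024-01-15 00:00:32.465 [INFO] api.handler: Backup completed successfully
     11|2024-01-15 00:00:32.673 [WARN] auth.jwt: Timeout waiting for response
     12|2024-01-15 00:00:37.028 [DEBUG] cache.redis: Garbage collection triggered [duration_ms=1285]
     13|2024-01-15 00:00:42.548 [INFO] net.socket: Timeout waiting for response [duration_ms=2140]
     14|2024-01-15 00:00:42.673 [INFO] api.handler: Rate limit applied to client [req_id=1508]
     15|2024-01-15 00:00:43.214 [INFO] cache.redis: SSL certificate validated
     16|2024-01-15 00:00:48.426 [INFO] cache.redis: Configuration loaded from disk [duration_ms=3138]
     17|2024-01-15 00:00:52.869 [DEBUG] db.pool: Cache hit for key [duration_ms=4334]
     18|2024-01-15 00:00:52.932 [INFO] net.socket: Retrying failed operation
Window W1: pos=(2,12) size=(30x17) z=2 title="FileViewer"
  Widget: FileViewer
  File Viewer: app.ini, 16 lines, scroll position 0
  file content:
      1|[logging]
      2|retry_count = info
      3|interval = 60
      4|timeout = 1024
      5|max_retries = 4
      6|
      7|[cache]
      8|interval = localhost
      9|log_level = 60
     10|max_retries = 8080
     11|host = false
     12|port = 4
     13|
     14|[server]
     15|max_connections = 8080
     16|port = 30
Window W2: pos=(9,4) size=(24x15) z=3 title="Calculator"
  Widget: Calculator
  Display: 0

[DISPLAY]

    ┃│ 4 │ 5 │ 6 │ × │     ┃          
━━━━┃├───┼───┼───┼───┤     ┃          
ileV┃│ 1 │ 2 │ 3 │ - │     ┃          
────┃├───┼───┼───┼───┤     ┃          
oggi┃│ 0 │ . │ = │ + │     ┃          
try_┃├───┼───┼───┼───┤     ┃          
terv┃│ C │ MC│ MR│ M+│     ┃━━┓       
meou┗━━━━━━━━━━━━━━━━━━━━━━┛  ┃       
x_retries = 4            ░┃───┨       
                         ░┃ [▲┃       
ache]                    ░┃ [█┃       
terval = localhost       ░┃ [░┃       
g_level = 60             ░┃ [░┃       
x_retries = 8080         ░┃ [░┃       
st = false               ░┃ [░┃       
rt = 4                   ░┃ [░┃       
                         ▼┃ [▼┃       
━━━━━━━━━━━━━━━━━━━━━━━━━━┛━━━┛       


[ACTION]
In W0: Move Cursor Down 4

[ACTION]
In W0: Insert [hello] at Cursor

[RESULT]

    ┃│ 4 │ 5 │ 6 │ × │     ┃          
━━━━┃├───┼───┼───┼───┤     ┃          
ileV┃│ 1 │ 2 │ 3 │ - │     ┃          
────┃├───┼───┼───┼───┤     ┃          
oggi┃│ 0 │ . │ = │ + │     ┃          
try_┃├───┼───┼───┼───┤     ┃          
terv┃│ C │ MC│ MR│ M+│     ┃━━┓       
meou┗━━━━━━━━━━━━━━━━━━━━━━┛  ┃       
x_retries = 4            ░┃───┨       
                         ░┃ [▲┃       
ache]                    ░┃ [█┃       
terval = localhost       ░┃ [░┃       
g_level = 60             ░┃ [░┃       
x_retries = 8080         ░┃6.░┃       
st = false               ░┃ [░┃       
rt = 4                   ░┃ [░┃       
                         ▼┃ [▼┃       
━━━━━━━━━━━━━━━━━━━━━━━━━━┛━━━┛       


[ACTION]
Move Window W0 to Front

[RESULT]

    ┃│ 4 │ 5 │ 6 │ × │     ┃          
━━━━┃├───┼───┼───┼───┤     ┃          
ileV┃│ 1 │ 2 │ 3 │ - │     ┃          
────┃├───┼───┼───┼───┤     ┃          
oggi┃│ 0 │ . │ = │ + │     ┃          
try_┃├───┼───┼───┼───┤     ┃          
ter┏━━━━━━━━━━━━━━━━━━━━━━━━━━┓       
meo┃ FileEditor               ┃       
x_r┠──────────────────────────┨       
   ┃2024-01-15 00:00:02.365 [▲┃       
ach┃2024-01-15 00:00:06.480 [█┃       
ter┃2024-01-15 00:00:10.611 [░┃       
g_l┃2024-01-15 00:00:12.038 [░┃       
x_r┃hello█024-01-15 00:00:16.░┃       
st ┃2024-01-15 00:00:19.295 [░┃       
rt ┃2024-01-15 00:00:24.672 [░┃       
   ┃2024-01-15 00:00:27.175 [▼┃       
━━━┗━━━━━━━━━━━━━━━━━━━━━━━━━━┛       


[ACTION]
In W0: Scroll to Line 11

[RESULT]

    ┃│ 4 │ 5 │ 6 │ × │     ┃          
━━━━┃├───┼───┼───┼───┤     ┃          
ileV┃│ 1 │ 2 │ 3 │ - │     ┃          
────┃├───┼───┼───┼───┤     ┃          
oggi┃│ 0 │ . │ = │ + │     ┃          
try_┃├───┼───┼───┼───┤     ┃          
ter┏━━━━━━━━━━━━━━━━━━━━━━━━━━┓       
meo┃ FileEditor               ┃       
x_r┠──────────────────────────┨       
   ┃2024-01-15 00:00:32.673 [▲┃       
ach┃2024-01-15 00:00:37.028 [░┃       
ter┃2024-01-15 00:00:42.548 [░┃       
g_l┃2024-01-15 00:00:42.673 [░┃       
x_r┃2024-01-15 00:00:43.214 [░┃       
st ┃2024-01-15 00:00:48.426 [░┃       
rt ┃2024-01-15 00:00:52.869 [█┃       
   ┃2024-01-15 00:00:52.932 [▼┃       
━━━┗━━━━━━━━━━━━━━━━━━━━━━━━━━┛       


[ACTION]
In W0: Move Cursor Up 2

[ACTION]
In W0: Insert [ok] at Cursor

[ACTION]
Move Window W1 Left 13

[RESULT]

    ┃│ 4 │ 5 │ 6 │ × │     ┃          
━━━━┃├───┼───┼───┼───┤     ┃          
eVie┃│ 1 │ 2 │ 3 │ - │     ┃          
────┃├───┼───┼───┼───┤     ┃          
ging┃│ 0 │ . │ = │ + │     ┃          
y_co┃├───┼───┼───┼───┤     ┃          
rva┏━━━━━━━━━━━━━━━━━━━━━━━━━━┓       
out┃ FileEditor               ┃       
ret┠──────────────────────────┨       
   ┃2024-01-15 00:00:32.673 [▲┃       
he]┃2024-01-15 00:00:37.028 [░┃       
rva┃2024-01-15 00:00:42.548 [░┃       
lev┃2024-01-15 00:00:42.673 [░┃       
ret┃2024-01-15 00:00:43.214 [░┃       
 = ┃2024-01-15 00:00:48.426 [░┃       
 = ┃2024-01-15 00:00:52.869 [█┃       
   ┃2024-01-15 00:00:52.932 [▼┃       
━━━┗━━━━━━━━━━━━━━━━━━━━━━━━━━┛       


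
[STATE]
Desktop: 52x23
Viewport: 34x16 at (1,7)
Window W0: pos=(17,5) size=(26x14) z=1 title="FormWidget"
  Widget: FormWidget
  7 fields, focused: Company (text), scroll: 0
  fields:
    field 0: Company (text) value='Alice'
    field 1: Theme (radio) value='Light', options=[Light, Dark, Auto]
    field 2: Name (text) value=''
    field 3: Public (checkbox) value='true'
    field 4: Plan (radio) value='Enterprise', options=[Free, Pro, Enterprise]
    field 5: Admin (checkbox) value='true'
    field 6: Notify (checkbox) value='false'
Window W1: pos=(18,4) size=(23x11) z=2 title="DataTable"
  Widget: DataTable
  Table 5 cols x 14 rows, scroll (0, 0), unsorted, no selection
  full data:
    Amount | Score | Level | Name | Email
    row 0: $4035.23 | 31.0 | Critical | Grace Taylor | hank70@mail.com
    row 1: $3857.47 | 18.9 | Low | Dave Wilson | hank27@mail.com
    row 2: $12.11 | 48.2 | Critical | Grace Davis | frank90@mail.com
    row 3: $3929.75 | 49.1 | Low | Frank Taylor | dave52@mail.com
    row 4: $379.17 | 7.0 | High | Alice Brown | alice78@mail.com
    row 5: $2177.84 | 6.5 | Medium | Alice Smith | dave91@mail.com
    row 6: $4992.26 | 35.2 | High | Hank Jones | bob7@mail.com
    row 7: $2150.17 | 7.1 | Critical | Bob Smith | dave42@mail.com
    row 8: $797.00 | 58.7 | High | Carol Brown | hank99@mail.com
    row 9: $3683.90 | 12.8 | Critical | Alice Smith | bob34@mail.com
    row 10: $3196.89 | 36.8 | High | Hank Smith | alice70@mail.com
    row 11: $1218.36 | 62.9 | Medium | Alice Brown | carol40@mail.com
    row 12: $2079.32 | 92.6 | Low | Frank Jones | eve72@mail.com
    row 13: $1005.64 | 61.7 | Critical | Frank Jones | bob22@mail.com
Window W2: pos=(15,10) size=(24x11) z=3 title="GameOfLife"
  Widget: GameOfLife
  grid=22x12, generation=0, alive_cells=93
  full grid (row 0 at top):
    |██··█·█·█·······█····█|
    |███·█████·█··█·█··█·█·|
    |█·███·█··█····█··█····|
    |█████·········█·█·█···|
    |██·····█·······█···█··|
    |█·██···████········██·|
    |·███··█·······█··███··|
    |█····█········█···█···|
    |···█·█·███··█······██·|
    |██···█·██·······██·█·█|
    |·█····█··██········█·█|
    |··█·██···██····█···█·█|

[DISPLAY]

                ┠┃Amount  │Score│L
                ┃┃────────┼─────┼─
                ┃┃$4035.23│31.0 │C
              ┏━━━━━━━━━━━━━━━━━━━
              ┃ GameOfLife        
              ┠───────────────────
              ┃Gen: 0             
              ┃█████·········█·█·█
              ┃██·····█·······█···
              ┃█·██···████········
              ┃·███··█·······█··██
              ┃█····█········█···█
              ┃···█·█·███··█······
              ┗━━━━━━━━━━━━━━━━━━━
                                  
                                  


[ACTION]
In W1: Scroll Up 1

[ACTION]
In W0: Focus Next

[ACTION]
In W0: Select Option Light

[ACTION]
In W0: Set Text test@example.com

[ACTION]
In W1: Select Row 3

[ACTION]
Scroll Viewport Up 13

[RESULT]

                                  
                                  
                                  
                                  
                 ┏━━━━━━━━━━━━━━━━
                ┏┃ DataTable      
                ┃┠────────────────
                ┠┃Amount  │Score│L
                ┃┃────────┼─────┼─
                ┃┃$4035.23│31.0 │C
              ┏━━━━━━━━━━━━━━━━━━━
              ┃ GameOfLife        
              ┠───────────────────
              ┃Gen: 0             
              ┃█████·········█·█·█
              ┃██·····█·······█···


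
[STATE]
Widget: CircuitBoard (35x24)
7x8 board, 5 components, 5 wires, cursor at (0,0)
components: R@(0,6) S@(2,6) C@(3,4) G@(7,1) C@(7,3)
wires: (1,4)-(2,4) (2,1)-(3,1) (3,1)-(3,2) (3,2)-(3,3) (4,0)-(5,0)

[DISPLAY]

   0 1 2 3 4 5 6                   
0  [.]                      R      
                                   
1                   ·              
                    │              
2       ·           ·       S      
        │                          
3       · ─ · ─ ·   C              
                                   
4   ·                              
    │                              
5   ·                              
                                   
6                                  
                                   
7       G       C                  
Cursor: (0,0)                      
                                   
                                   
                                   
                                   
                                   
                                   
                                   


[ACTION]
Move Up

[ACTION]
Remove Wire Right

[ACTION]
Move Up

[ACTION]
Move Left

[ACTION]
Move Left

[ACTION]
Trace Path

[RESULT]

   0 1 2 3 4 5 6                   
0  [.]                      R      
                                   
1                   ·              
                    │              
2       ·           ·       S      
        │                          
3       · ─ · ─ ·   C              
                                   
4   ·                              
    │                              
5   ·                              
                                   
6                                  
                                   
7       G       C                  
Cursor: (0,0)  Trace: No connection
                                   
                                   
                                   
                                   
                                   
                                   
                                   


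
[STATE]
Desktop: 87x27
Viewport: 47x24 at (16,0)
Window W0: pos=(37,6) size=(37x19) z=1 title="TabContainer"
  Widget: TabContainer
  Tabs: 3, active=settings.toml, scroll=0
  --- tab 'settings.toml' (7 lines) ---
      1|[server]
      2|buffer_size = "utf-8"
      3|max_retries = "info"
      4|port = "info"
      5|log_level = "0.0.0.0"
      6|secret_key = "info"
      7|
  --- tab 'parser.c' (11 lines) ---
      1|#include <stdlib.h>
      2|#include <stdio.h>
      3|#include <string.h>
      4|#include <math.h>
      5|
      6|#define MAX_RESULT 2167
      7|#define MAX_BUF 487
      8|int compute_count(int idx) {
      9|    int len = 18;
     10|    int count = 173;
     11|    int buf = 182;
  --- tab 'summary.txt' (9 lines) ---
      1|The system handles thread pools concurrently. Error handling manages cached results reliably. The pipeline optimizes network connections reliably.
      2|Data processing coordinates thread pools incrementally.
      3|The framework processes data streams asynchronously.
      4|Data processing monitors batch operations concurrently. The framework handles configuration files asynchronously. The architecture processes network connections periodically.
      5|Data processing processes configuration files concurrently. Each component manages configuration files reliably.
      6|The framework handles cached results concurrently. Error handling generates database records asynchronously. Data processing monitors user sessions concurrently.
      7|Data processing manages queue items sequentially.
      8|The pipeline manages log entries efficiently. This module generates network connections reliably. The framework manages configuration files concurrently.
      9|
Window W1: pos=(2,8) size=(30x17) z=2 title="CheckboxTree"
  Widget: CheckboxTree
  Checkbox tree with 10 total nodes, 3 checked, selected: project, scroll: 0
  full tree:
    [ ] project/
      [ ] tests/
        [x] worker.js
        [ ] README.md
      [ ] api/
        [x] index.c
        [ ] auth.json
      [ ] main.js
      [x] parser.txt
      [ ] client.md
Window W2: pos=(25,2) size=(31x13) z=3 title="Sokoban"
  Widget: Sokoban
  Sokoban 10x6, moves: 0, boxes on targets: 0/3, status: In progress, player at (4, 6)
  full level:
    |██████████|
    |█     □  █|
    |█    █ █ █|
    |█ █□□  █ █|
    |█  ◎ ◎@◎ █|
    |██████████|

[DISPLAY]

                                               
                                               
         ┏━━━━━━━━━━━━━━━━━━━━━━━━━━━━━┓       
         ┃ Sokoban                     ┃       
         ┠─────────────────────────────┨       
         ┃██████████                   ┃       
         ┃█     □  █                   ┃━━━━━━━
         ┃█    █ █ █                   ┃       
━━━━━━━━━┃█ █□□  █ █                   ┃───────
         ┃█  ◎ ◎@◎ █                   ┃arser.c
─────────┃██████████                   ┃───────
         ┃Moves: 0  0/3                ┃       
         ┃                             ┃-8"    
er.js    ┃                             ┃o"     
ME.md    ┗━━━━━━━━━━━━━━━━━━━━━━━━━━━━━┛       
               ┃     ┃log_level = "0.0.0.0"    
x.c            ┃     ┃secret_key = "info"      
.json          ┃     ┃                         
s              ┃     ┃                         
.txt           ┃     ┃                         
.md            ┃     ┃                         
               ┃     ┃                         
               ┃     ┃                         
               ┃     ┃                         


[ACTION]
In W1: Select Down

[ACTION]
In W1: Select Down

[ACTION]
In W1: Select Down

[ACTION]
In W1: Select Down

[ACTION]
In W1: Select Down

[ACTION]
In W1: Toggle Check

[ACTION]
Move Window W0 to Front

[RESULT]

                                               
                                               
         ┏━━━━━━━━━━━━━━━━━━━━━━━━━━━━━┓       
         ┃ Sokoban                     ┃       
         ┠─────────────────────────────┨       
         ┃██████████                   ┃       
         ┃█     □  █ ┏━━━━━━━━━━━━━━━━━━━━━━━━━
         ┃█    █ █ █ ┃ TabContainer            
━━━━━━━━━┃█ █□□  █ █ ┠─────────────────────────
         ┃█  ◎ ◎@◎ █ ┃[settings.toml]│ parser.c
─────────┃██████████ ┃─────────────────────────
         ┃Moves: 0  0┃[server]                 
         ┃           ┃buffer_size = "utf-8"    
er.js    ┃           ┃max_retries = "info"     
ME.md    ┗━━━━━━━━━━━┃port = "info"            
               ┃     ┃log_level = "0.0.0.0"    
x.c            ┃     ┃secret_key = "info"      
.json          ┃     ┃                         
s              ┃     ┃                         
.txt           ┃     ┃                         
.md            ┃     ┃                         
               ┃     ┃                         
               ┃     ┃                         
               ┃     ┃                         
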